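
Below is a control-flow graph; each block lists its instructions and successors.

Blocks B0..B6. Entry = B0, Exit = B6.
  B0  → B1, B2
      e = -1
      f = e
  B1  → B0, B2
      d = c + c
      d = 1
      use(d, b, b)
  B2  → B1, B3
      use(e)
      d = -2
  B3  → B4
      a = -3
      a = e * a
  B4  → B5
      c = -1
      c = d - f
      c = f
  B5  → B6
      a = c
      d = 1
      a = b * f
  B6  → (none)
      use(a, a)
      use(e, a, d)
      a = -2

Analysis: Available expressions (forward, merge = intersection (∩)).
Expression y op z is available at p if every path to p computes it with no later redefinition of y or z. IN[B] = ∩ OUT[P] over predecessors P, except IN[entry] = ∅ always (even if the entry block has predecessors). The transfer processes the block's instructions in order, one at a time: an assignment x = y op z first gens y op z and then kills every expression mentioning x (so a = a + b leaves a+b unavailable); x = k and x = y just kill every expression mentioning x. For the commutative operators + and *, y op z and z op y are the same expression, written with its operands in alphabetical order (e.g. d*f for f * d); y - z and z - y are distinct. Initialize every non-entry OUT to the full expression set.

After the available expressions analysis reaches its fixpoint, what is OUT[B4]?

Answer: {d-f}

Trace:
Converged values:
  B0:  IN={}  OUT={}
  B1:  IN={}  OUT={c+c}
  B2:  IN={}  OUT={}
  B3:  IN={}  OUT={}
  B4:  IN={}  OUT={d-f}
  B5:  IN={d-f}  OUT={b*f}
  B6:  IN={b*f}  OUT={b*f}

Merge at B4: IN[B4] = OUT[B3] = {}
Applying B4's transfer function to that IN value gives OUT[B4] (row B4 above).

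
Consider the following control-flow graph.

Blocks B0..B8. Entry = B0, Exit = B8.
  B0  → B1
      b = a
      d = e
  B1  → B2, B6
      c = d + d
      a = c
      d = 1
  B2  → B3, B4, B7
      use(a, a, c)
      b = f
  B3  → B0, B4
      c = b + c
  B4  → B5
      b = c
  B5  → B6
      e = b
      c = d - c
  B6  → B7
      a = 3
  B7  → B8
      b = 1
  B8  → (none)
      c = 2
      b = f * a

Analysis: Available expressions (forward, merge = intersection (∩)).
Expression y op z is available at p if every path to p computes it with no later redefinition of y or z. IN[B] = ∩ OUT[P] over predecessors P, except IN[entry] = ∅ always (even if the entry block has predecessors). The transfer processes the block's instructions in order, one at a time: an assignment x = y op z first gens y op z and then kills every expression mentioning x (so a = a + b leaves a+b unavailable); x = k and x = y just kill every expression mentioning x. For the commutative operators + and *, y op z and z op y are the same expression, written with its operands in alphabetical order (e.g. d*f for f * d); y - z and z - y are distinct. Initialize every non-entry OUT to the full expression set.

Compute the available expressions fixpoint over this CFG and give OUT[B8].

Converged values:
  B0:   IN={}   OUT={}
  B1:   IN={}   OUT={}
  B2:   IN={}   OUT={}
  B3:   IN={}   OUT={}
  B4:   IN={}   OUT={}
  B5:   IN={}   OUT={}
  B6:   IN={}   OUT={}
  B7:   IN={}   OUT={}
  B8:   IN={}   OUT={a*f}

Merge at B8: IN[B8] = OUT[B7] = {}
Applying B8's transfer function to that IN value gives OUT[B8] (row B8 above).

Answer: {a*f}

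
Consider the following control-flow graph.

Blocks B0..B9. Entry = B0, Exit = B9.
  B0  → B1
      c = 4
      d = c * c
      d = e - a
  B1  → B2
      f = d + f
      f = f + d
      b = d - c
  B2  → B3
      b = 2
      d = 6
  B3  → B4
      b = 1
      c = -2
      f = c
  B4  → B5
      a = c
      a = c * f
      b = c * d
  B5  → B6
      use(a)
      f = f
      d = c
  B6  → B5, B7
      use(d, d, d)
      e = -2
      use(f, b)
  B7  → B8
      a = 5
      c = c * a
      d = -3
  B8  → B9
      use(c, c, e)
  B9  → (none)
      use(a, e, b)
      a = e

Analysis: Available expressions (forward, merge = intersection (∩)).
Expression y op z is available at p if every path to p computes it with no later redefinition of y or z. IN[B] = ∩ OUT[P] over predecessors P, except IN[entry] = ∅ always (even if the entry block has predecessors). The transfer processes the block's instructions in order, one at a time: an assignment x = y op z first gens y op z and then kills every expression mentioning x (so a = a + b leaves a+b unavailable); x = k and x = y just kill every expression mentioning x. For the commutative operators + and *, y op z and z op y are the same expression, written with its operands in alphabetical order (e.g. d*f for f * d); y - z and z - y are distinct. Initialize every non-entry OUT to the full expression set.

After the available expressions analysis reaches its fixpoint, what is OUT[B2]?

Answer: {c*c, e-a}

Derivation:
Per-block solution:
  B0:  IN={}  OUT={c*c, e-a}
  B1:  IN={c*c, e-a}  OUT={c*c, d-c, e-a}
  B2:  IN={c*c, d-c, e-a}  OUT={c*c, e-a}
  B3:  IN={c*c, e-a}  OUT={e-a}
  B4:  IN={e-a}  OUT={c*d, c*f}
  B5:  IN={}  OUT={}
  B6:  IN={}  OUT={}
  B7:  IN={}  OUT={}
  B8:  IN={}  OUT={}
  B9:  IN={}  OUT={}

Merge at B2: IN[B2] = OUT[B1] = {c*c, d-c, e-a}
Applying B2's transfer function to that IN value gives OUT[B2] (row B2 above).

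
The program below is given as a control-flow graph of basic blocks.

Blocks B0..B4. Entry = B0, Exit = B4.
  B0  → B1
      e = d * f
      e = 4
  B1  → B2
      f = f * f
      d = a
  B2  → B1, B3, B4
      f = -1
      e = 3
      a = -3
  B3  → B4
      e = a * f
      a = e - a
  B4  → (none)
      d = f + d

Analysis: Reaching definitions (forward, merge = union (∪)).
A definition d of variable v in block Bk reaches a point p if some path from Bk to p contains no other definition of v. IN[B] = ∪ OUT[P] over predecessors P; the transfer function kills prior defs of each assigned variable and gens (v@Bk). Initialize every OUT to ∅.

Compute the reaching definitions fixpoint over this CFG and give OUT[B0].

Converged values:
  B0: | IN={} | OUT={e@B0}
  B1: | IN={a@B2, d@B1, e@B0, e@B2, f@B2} | OUT={a@B2, d@B1, e@B0, e@B2, f@B1}
  B2: | IN={a@B2, d@B1, e@B0, e@B2, f@B1} | OUT={a@B2, d@B1, e@B2, f@B2}
  B3: | IN={a@B2, d@B1, e@B2, f@B2} | OUT={a@B3, d@B1, e@B3, f@B2}
  B4: | IN={a@B2, a@B3, d@B1, e@B2, e@B3, f@B2} | OUT={a@B2, a@B3, d@B4, e@B2, e@B3, f@B2}

B0 is the boundary node: IN[B0] = {}
Applying B0's transfer function to that IN value gives OUT[B0] (row B0 above).

Answer: {e@B0}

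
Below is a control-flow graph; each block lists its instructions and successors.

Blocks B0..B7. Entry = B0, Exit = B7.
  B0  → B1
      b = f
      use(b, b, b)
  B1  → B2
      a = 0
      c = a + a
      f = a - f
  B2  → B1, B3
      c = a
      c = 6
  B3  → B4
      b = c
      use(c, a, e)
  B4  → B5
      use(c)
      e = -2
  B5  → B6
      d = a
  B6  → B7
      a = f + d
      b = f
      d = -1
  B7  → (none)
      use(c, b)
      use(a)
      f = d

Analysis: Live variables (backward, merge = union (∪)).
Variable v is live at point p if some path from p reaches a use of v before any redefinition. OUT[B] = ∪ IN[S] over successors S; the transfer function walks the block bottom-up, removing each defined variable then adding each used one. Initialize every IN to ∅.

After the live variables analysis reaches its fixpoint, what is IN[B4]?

Per-block solution:
  B0: | IN={e, f} | OUT={e, f}
  B1: | IN={e, f} | OUT={a, e, f}
  B2: | IN={a, e, f} | OUT={a, c, e, f}
  B3: | IN={a, c, e, f} | OUT={a, c, f}
  B4: | IN={a, c, f} | OUT={a, c, f}
  B5: | IN={a, c, f} | OUT={c, d, f}
  B6: | IN={c, d, f} | OUT={a, b, c, d}
  B7: | IN={a, b, c, d} | OUT={}

Merge at B4: OUT[B4] = IN[B5] = {a, c, f}
Applying B4's transfer function to that OUT value gives IN[B4] (row B4 above).

Answer: {a, c, f}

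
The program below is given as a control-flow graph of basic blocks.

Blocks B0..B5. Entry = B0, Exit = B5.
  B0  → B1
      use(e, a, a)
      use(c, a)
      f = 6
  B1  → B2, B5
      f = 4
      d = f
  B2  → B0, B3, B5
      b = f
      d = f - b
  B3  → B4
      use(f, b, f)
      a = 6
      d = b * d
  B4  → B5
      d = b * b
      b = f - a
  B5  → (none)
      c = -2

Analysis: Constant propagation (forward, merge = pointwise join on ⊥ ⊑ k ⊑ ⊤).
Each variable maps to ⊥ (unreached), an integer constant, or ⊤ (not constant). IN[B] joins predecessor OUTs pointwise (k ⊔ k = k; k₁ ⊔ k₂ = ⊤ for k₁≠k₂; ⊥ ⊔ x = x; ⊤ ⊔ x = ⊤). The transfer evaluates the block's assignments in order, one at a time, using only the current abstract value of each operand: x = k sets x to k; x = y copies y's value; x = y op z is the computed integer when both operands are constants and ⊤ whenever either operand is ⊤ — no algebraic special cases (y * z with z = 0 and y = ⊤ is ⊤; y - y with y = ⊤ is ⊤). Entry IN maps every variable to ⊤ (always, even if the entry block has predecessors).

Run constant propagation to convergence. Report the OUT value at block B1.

Per-block solution:
  B0:  IN=(all ⊤)  OUT={f:6; rest ⊤}
  B1:  IN={f:6; rest ⊤}  OUT={d:4, f:4; rest ⊤}
  B2:  IN={d:4, f:4; rest ⊤}  OUT={b:4, d:0, f:4; rest ⊤}
  B3:  IN={b:4, d:0, f:4; rest ⊤}  OUT={a:6, b:4, d:0, f:4; rest ⊤}
  B4:  IN={a:6, b:4, d:0, f:4; rest ⊤}  OUT={a:6, b:-2, d:16, f:4; rest ⊤}
  B5:  IN={f:4; rest ⊤}  OUT={c:-2, f:4; rest ⊤}

Merge at B1: IN[B1] = OUT[B0] = {a: ⊤, b: ⊤, c: ⊤, d: ⊤, e: ⊤, f: 6}
Applying B1's transfer function to that IN value gives OUT[B1] (row B1 above).

Answer: {a: ⊤, b: ⊤, c: ⊤, d: 4, e: ⊤, f: 4}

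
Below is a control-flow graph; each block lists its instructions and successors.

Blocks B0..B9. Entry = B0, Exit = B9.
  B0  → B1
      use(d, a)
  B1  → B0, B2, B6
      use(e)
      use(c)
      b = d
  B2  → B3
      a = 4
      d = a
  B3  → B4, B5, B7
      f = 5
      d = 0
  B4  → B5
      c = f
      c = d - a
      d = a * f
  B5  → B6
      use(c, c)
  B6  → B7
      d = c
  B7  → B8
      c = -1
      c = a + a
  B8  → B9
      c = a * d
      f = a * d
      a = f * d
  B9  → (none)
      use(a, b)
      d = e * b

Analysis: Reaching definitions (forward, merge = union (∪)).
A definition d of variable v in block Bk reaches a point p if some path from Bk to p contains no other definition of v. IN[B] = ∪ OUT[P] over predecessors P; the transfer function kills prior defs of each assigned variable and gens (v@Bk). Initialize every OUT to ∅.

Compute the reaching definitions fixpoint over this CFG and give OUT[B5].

Answer: {a@B2, b@B1, c@B4, d@B3, d@B4, f@B3}

Derivation:
Per-block solution:
  B0:  IN={b@B1}  OUT={b@B1}
  B1:  IN={b@B1}  OUT={b@B1}
  B2:  IN={b@B1}  OUT={a@B2, b@B1, d@B2}
  B3:  IN={a@B2, b@B1, d@B2}  OUT={a@B2, b@B1, d@B3, f@B3}
  B4:  IN={a@B2, b@B1, d@B3, f@B3}  OUT={a@B2, b@B1, c@B4, d@B4, f@B3}
  B5:  IN={a@B2, b@B1, c@B4, d@B3, d@B4, f@B3}  OUT={a@B2, b@B1, c@B4, d@B3, d@B4, f@B3}
  B6:  IN={a@B2, b@B1, c@B4, d@B3, d@B4, f@B3}  OUT={a@B2, b@B1, c@B4, d@B6, f@B3}
  B7:  IN={a@B2, b@B1, c@B4, d@B3, d@B6, f@B3}  OUT={a@B2, b@B1, c@B7, d@B3, d@B6, f@B3}
  B8:  IN={a@B2, b@B1, c@B7, d@B3, d@B6, f@B3}  OUT={a@B8, b@B1, c@B8, d@B3, d@B6, f@B8}
  B9:  IN={a@B8, b@B1, c@B8, d@B3, d@B6, f@B8}  OUT={a@B8, b@B1, c@B8, d@B9, f@B8}

Merge at B5: IN[B5] = OUT[B3] ⊔ OUT[B4] = {a@B2, b@B1, c@B4, d@B3, d@B4, f@B3}
Applying B5's transfer function to that IN value gives OUT[B5] (row B5 above).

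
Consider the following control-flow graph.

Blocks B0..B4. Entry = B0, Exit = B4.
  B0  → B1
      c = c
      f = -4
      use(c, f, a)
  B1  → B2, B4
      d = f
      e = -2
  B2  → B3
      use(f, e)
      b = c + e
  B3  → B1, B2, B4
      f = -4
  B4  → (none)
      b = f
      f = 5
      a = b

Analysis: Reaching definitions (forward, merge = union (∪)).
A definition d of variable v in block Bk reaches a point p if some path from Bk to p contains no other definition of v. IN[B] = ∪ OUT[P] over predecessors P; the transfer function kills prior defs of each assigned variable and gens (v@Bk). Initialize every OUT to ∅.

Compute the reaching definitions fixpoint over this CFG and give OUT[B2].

Answer: {b@B2, c@B0, d@B1, e@B1, f@B0, f@B3}

Derivation:
Converged values:
  B0:   IN={}   OUT={c@B0, f@B0}
  B1:   IN={b@B2, c@B0, d@B1, e@B1, f@B0, f@B3}   OUT={b@B2, c@B0, d@B1, e@B1, f@B0, f@B3}
  B2:   IN={b@B2, c@B0, d@B1, e@B1, f@B0, f@B3}   OUT={b@B2, c@B0, d@B1, e@B1, f@B0, f@B3}
  B3:   IN={b@B2, c@B0, d@B1, e@B1, f@B0, f@B3}   OUT={b@B2, c@B0, d@B1, e@B1, f@B3}
  B4:   IN={b@B2, c@B0, d@B1, e@B1, f@B0, f@B3}   OUT={a@B4, b@B4, c@B0, d@B1, e@B1, f@B4}

Merge at B2: IN[B2] = OUT[B1] ⊔ OUT[B3] = {b@B2, c@B0, d@B1, e@B1, f@B0, f@B3}
Applying B2's transfer function to that IN value gives OUT[B2] (row B2 above).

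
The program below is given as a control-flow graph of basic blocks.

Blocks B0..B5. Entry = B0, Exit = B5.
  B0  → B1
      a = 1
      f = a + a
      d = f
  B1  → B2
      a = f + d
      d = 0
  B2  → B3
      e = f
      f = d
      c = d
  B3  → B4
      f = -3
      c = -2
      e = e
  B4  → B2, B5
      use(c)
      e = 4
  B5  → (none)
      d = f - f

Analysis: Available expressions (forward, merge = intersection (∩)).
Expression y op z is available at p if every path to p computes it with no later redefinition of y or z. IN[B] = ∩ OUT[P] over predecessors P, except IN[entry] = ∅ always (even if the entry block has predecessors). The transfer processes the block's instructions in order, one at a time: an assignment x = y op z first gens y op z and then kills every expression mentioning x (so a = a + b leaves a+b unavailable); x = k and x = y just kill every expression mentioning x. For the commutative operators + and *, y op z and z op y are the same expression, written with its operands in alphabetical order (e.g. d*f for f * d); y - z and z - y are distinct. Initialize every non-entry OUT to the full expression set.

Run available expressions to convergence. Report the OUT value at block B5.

Answer: {f-f}

Trace:
Per-block solution:
  B0:   IN={}   OUT={a+a}
  B1:   IN={a+a}   OUT={}
  B2:   IN={}   OUT={}
  B3:   IN={}   OUT={}
  B4:   IN={}   OUT={}
  B5:   IN={}   OUT={f-f}

Merge at B5: IN[B5] = OUT[B4] = {}
Applying B5's transfer function to that IN value gives OUT[B5] (row B5 above).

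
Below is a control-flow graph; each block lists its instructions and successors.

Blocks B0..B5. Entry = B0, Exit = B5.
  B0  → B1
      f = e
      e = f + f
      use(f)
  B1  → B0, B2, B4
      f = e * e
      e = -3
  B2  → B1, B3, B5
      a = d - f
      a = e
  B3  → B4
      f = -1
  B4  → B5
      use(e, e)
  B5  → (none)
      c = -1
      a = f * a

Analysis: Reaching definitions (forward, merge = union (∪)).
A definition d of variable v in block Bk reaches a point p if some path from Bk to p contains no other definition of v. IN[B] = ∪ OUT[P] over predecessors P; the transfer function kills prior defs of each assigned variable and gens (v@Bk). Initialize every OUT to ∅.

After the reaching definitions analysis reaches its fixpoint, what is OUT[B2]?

Fixpoint table:
  B0:   IN={a@B2, e@B1, f@B1}   OUT={a@B2, e@B0, f@B0}
  B1:   IN={a@B2, e@B0, e@B1, f@B0, f@B1}   OUT={a@B2, e@B1, f@B1}
  B2:   IN={a@B2, e@B1, f@B1}   OUT={a@B2, e@B1, f@B1}
  B3:   IN={a@B2, e@B1, f@B1}   OUT={a@B2, e@B1, f@B3}
  B4:   IN={a@B2, e@B1, f@B1, f@B3}   OUT={a@B2, e@B1, f@B1, f@B3}
  B5:   IN={a@B2, e@B1, f@B1, f@B3}   OUT={a@B5, c@B5, e@B1, f@B1, f@B3}

Merge at B2: IN[B2] = OUT[B1] = {a@B2, e@B1, f@B1}
Applying B2's transfer function to that IN value gives OUT[B2] (row B2 above).

Answer: {a@B2, e@B1, f@B1}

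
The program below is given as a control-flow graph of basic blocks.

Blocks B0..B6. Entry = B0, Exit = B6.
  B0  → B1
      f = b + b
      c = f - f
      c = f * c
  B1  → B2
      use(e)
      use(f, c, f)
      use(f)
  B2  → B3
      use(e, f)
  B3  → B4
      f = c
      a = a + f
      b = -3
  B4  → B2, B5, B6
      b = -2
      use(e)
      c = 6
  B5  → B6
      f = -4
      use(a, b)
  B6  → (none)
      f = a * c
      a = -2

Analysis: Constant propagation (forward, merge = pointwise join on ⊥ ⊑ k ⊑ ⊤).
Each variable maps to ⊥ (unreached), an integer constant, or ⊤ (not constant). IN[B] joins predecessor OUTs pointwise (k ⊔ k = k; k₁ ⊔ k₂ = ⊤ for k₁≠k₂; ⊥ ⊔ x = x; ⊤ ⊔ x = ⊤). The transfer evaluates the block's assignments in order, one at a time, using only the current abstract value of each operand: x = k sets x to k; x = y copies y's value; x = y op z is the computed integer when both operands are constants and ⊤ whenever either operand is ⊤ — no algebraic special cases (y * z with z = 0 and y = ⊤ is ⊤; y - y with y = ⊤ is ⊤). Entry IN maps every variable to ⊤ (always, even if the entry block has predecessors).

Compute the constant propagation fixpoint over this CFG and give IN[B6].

Converged values:
  B0:   IN=(all ⊤)   OUT=(all ⊤)
  B1:   IN=(all ⊤)   OUT=(all ⊤)
  B2:   IN=(all ⊤)   OUT=(all ⊤)
  B3:   IN=(all ⊤)   OUT={b:-3; rest ⊤}
  B4:   IN={b:-3; rest ⊤}   OUT={b:-2, c:6; rest ⊤}
  B5:   IN={b:-2, c:6; rest ⊤}   OUT={b:-2, c:6, f:-4; rest ⊤}
  B6:   IN={b:-2, c:6; rest ⊤}   OUT={a:-2, b:-2, c:6; rest ⊤}

Merge at B6: IN[B6] = OUT[B4] ⊔ OUT[B5] = {a: ⊤, b: -2, c: 6, d: ⊤, e: ⊤, f: ⊤}

Answer: {a: ⊤, b: -2, c: 6, d: ⊤, e: ⊤, f: ⊤}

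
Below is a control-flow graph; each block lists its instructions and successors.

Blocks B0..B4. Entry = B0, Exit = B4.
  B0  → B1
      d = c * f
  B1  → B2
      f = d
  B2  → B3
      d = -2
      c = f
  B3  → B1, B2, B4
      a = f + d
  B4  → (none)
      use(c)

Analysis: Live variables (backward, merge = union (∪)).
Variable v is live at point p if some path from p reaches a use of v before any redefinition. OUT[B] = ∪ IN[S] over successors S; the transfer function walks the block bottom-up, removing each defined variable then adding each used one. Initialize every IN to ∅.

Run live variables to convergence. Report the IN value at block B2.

Converged values:
  B0: | IN={c, f} | OUT={d}
  B1: | IN={d} | OUT={f}
  B2: | IN={f} | OUT={c, d, f}
  B3: | IN={c, d, f} | OUT={c, d, f}
  B4: | IN={c} | OUT={}

Merge at B2: OUT[B2] = IN[B3] = {c, d, f}
Applying B2's transfer function to that OUT value gives IN[B2] (row B2 above).

Answer: {f}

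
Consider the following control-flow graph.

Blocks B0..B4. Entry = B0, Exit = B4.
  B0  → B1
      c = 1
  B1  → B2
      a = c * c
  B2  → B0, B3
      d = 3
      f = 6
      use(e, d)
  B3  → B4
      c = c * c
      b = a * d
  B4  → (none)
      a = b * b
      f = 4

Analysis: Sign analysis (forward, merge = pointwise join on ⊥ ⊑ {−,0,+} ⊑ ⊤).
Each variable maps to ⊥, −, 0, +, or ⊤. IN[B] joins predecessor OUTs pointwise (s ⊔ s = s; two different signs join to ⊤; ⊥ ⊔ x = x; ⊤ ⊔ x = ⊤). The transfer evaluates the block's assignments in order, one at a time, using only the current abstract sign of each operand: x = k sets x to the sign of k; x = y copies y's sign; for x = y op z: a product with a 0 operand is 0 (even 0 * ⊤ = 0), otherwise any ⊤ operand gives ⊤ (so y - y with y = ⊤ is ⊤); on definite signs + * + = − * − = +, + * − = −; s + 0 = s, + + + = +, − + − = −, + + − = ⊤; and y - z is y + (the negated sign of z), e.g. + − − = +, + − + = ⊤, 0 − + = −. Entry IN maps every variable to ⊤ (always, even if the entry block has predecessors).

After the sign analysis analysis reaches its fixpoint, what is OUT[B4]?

Fixpoint table:
  B0:   IN=(all ⊤)   OUT={c:+; rest ⊤}
  B1:   IN={c:+; rest ⊤}   OUT={a:+, c:+; rest ⊤}
  B2:   IN={a:+, c:+; rest ⊤}   OUT={a:+, c:+, d:+, f:+; rest ⊤}
  B3:   IN={a:+, c:+, d:+, f:+; rest ⊤}   OUT={a:+, b:+, c:+, d:+, f:+; rest ⊤}
  B4:   IN={a:+, b:+, c:+, d:+, f:+; rest ⊤}   OUT={a:+, b:+, c:+, d:+, f:+; rest ⊤}

Merge at B4: IN[B4] = OUT[B3] = {a: +, b: +, c: +, d: +, e: ⊤, f: +}
Applying B4's transfer function to that IN value gives OUT[B4] (row B4 above).

Answer: {a: +, b: +, c: +, d: +, e: ⊤, f: +}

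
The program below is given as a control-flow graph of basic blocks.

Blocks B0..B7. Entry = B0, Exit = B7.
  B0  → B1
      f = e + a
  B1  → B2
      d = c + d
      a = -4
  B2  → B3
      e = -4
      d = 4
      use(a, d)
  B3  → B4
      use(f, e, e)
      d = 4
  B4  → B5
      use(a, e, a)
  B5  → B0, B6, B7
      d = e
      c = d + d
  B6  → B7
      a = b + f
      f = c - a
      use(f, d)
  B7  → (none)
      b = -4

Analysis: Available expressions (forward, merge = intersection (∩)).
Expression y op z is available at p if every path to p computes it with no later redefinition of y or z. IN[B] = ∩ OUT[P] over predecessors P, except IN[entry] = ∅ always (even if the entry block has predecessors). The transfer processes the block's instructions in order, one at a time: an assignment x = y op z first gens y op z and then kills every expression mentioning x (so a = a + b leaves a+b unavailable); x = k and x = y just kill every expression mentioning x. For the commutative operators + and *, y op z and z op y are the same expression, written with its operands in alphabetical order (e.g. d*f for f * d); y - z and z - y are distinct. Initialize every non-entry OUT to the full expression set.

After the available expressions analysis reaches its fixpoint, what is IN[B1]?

Converged values:
  B0:  IN={}  OUT={a+e}
  B1:  IN={a+e}  OUT={}
  B2:  IN={}  OUT={}
  B3:  IN={}  OUT={}
  B4:  IN={}  OUT={}
  B5:  IN={}  OUT={d+d}
  B6:  IN={d+d}  OUT={c-a, d+d}
  B7:  IN={d+d}  OUT={d+d}

Merge at B1: IN[B1] = OUT[B0] = {a+e}

Answer: {a+e}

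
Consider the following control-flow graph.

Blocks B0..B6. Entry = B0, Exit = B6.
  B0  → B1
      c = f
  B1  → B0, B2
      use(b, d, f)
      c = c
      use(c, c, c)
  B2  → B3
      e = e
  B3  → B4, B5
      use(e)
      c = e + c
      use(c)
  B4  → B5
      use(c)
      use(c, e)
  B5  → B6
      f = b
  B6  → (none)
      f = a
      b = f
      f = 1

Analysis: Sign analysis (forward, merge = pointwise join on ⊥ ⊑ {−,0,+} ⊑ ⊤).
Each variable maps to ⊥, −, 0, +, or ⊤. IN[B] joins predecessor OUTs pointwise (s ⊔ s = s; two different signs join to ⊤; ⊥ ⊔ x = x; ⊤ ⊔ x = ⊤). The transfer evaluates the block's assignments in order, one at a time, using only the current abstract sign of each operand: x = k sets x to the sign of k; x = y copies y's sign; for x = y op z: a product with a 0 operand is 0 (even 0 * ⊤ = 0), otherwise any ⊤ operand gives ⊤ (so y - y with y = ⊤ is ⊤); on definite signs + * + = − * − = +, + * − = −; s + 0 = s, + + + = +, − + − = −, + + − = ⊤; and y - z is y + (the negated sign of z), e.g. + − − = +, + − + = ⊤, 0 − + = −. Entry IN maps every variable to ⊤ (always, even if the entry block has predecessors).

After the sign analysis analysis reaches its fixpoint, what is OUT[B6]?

Converged values:
  B0:   IN=(all ⊤)   OUT=(all ⊤)
  B1:   IN=(all ⊤)   OUT=(all ⊤)
  B2:   IN=(all ⊤)   OUT=(all ⊤)
  B3:   IN=(all ⊤)   OUT=(all ⊤)
  B4:   IN=(all ⊤)   OUT=(all ⊤)
  B5:   IN=(all ⊤)   OUT=(all ⊤)
  B6:   IN=(all ⊤)   OUT={f:+; rest ⊤}

Merge at B6: IN[B6] = OUT[B5] = {a: ⊤, b: ⊤, c: ⊤, d: ⊤, e: ⊤, f: ⊤}
Applying B6's transfer function to that IN value gives OUT[B6] (row B6 above).

Answer: {a: ⊤, b: ⊤, c: ⊤, d: ⊤, e: ⊤, f: +}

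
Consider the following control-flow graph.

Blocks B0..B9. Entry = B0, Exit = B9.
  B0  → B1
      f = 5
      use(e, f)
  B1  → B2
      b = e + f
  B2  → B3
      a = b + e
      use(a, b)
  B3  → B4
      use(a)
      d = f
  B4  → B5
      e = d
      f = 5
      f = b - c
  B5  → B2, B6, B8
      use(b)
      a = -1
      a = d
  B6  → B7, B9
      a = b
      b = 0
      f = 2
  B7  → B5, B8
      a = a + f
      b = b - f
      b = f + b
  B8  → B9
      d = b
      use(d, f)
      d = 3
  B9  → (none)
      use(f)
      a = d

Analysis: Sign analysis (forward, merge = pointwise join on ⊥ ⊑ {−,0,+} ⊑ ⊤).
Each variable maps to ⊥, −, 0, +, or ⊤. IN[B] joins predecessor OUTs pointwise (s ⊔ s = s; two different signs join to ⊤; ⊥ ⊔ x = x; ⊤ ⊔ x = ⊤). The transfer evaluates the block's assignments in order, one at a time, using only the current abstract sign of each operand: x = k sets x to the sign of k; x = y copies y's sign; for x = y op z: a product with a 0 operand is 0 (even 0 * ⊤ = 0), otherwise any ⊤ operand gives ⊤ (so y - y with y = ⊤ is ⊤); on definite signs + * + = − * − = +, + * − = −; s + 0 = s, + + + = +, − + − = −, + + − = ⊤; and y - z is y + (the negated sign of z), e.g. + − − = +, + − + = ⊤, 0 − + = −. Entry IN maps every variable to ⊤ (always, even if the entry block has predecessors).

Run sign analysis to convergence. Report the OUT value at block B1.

Fixpoint table:
  B0:  IN=(all ⊤)  OUT={f:+; rest ⊤}
  B1:  IN={f:+; rest ⊤}  OUT={f:+; rest ⊤}
  B2:  IN=(all ⊤)  OUT=(all ⊤)
  B3:  IN=(all ⊤)  OUT=(all ⊤)
  B4:  IN=(all ⊤)  OUT=(all ⊤)
  B5:  IN=(all ⊤)  OUT=(all ⊤)
  B6:  IN=(all ⊤)  OUT={b:0, f:+; rest ⊤}
  B7:  IN={b:0, f:+; rest ⊤}  OUT={f:+; rest ⊤}
  B8:  IN=(all ⊤)  OUT={d:+; rest ⊤}
  B9:  IN=(all ⊤)  OUT=(all ⊤)

Merge at B1: IN[B1] = OUT[B0] = {a: ⊤, b: ⊤, c: ⊤, d: ⊤, e: ⊤, f: +}
Applying B1's transfer function to that IN value gives OUT[B1] (row B1 above).

Answer: {a: ⊤, b: ⊤, c: ⊤, d: ⊤, e: ⊤, f: +}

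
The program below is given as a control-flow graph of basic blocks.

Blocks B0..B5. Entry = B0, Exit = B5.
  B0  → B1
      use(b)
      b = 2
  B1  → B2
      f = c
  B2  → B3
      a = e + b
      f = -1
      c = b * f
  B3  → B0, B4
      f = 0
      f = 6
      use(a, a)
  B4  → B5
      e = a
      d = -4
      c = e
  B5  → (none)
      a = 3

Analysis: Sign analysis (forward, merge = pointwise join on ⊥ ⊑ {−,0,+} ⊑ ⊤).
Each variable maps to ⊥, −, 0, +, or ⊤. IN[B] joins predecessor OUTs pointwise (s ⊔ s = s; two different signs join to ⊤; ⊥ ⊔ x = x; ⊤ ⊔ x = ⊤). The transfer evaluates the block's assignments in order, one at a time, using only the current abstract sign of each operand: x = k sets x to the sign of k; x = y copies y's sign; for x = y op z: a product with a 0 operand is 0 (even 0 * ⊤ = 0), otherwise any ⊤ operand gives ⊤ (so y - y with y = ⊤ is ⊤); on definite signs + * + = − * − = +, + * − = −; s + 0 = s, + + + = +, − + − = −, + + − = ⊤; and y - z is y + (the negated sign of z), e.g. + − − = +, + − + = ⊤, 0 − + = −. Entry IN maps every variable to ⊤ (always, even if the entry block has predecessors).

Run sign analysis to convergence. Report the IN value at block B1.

Answer: {a: ⊤, b: +, c: ⊤, d: ⊤, e: ⊤, f: ⊤}

Derivation:
Per-block solution:
  B0: | IN=(all ⊤) | OUT={b:+; rest ⊤}
  B1: | IN={b:+; rest ⊤} | OUT={b:+; rest ⊤}
  B2: | IN={b:+; rest ⊤} | OUT={b:+, c:-, f:-; rest ⊤}
  B3: | IN={b:+, c:-, f:-; rest ⊤} | OUT={b:+, c:-, f:+; rest ⊤}
  B4: | IN={b:+, c:-, f:+; rest ⊤} | OUT={b:+, d:-, f:+; rest ⊤}
  B5: | IN={b:+, d:-, f:+; rest ⊤} | OUT={a:+, b:+, d:-, f:+; rest ⊤}

Merge at B1: IN[B1] = OUT[B0] = {a: ⊤, b: +, c: ⊤, d: ⊤, e: ⊤, f: ⊤}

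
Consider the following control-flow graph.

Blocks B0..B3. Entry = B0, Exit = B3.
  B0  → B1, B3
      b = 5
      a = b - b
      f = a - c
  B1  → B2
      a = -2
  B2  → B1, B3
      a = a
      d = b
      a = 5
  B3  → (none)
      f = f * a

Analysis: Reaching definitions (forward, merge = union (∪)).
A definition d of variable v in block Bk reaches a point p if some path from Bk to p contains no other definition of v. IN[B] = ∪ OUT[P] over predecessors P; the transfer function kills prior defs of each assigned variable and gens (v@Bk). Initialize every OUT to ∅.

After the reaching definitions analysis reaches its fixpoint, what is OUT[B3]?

Answer: {a@B0, a@B2, b@B0, d@B2, f@B3}

Working:
Converged values:
  B0:   IN={}   OUT={a@B0, b@B0, f@B0}
  B1:   IN={a@B0, a@B2, b@B0, d@B2, f@B0}   OUT={a@B1, b@B0, d@B2, f@B0}
  B2:   IN={a@B1, b@B0, d@B2, f@B0}   OUT={a@B2, b@B0, d@B2, f@B0}
  B3:   IN={a@B0, a@B2, b@B0, d@B2, f@B0}   OUT={a@B0, a@B2, b@B0, d@B2, f@B3}

Merge at B3: IN[B3] = OUT[B0] ⊔ OUT[B2] = {a@B0, a@B2, b@B0, d@B2, f@B0}
Applying B3's transfer function to that IN value gives OUT[B3] (row B3 above).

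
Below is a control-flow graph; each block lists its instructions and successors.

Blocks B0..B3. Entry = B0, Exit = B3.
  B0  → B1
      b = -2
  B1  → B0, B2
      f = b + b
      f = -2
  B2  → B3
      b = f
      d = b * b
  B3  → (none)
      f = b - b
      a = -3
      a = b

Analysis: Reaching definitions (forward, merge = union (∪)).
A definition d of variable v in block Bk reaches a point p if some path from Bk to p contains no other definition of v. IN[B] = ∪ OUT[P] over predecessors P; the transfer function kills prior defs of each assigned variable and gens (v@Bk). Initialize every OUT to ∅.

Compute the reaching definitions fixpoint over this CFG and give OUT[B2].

Fixpoint table:
  B0:   IN={b@B0, f@B1}   OUT={b@B0, f@B1}
  B1:   IN={b@B0, f@B1}   OUT={b@B0, f@B1}
  B2:   IN={b@B0, f@B1}   OUT={b@B2, d@B2, f@B1}
  B3:   IN={b@B2, d@B2, f@B1}   OUT={a@B3, b@B2, d@B2, f@B3}

Merge at B2: IN[B2] = OUT[B1] = {b@B0, f@B1}
Applying B2's transfer function to that IN value gives OUT[B2] (row B2 above).

Answer: {b@B2, d@B2, f@B1}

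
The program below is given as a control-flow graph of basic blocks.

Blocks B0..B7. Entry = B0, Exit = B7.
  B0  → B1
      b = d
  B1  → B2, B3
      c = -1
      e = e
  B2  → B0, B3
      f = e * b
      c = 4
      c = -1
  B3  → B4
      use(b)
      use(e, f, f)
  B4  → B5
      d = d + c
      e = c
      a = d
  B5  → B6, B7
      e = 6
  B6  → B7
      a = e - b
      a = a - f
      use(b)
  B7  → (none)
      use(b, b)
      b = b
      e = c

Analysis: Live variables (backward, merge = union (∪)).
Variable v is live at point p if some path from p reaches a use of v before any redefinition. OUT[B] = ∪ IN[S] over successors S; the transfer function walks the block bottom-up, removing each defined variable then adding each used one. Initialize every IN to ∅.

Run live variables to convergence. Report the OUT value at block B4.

Converged values:
  B0:  IN={d, e, f}  OUT={b, d, e, f}
  B1:  IN={b, d, e, f}  OUT={b, c, d, e, f}
  B2:  IN={b, d, e}  OUT={b, c, d, e, f}
  B3:  IN={b, c, d, e, f}  OUT={b, c, d, f}
  B4:  IN={b, c, d, f}  OUT={b, c, f}
  B5:  IN={b, c, f}  OUT={b, c, e, f}
  B6:  IN={b, c, e, f}  OUT={b, c}
  B7:  IN={b, c}  OUT={}

Merge at B4: OUT[B4] = IN[B5] = {b, c, f}

Answer: {b, c, f}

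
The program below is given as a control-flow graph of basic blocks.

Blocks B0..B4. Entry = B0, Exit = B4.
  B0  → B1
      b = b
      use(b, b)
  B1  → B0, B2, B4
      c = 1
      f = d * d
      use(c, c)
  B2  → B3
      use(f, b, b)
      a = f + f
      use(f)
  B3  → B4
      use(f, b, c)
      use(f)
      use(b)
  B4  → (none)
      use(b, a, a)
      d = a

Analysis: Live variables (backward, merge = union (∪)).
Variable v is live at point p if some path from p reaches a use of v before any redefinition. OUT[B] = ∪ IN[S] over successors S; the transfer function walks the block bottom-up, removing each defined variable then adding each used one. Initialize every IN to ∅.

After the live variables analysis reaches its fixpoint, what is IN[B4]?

Answer: {a, b}

Working:
Per-block solution:
  B0:  IN={a, b, d}  OUT={a, b, d}
  B1:  IN={a, b, d}  OUT={a, b, c, d, f}
  B2:  IN={b, c, f}  OUT={a, b, c, f}
  B3:  IN={a, b, c, f}  OUT={a, b}
  B4:  IN={a, b}  OUT={}

B4 is the boundary node: OUT[B4] = {}
Applying B4's transfer function to that OUT value gives IN[B4] (row B4 above).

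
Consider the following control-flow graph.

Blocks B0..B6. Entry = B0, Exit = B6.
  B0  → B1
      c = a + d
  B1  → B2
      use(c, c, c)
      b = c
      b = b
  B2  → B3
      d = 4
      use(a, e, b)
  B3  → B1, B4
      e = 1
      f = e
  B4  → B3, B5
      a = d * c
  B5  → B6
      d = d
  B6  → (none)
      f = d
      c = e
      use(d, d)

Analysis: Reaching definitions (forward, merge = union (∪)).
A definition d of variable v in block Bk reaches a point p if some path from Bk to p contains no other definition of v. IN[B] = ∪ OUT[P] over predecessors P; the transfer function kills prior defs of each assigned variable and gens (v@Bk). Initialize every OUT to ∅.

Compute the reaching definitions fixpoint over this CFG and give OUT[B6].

Per-block solution:
  B0: | IN={} | OUT={c@B0}
  B1: | IN={a@B4, b@B1, c@B0, d@B2, e@B3, f@B3} | OUT={a@B4, b@B1, c@B0, d@B2, e@B3, f@B3}
  B2: | IN={a@B4, b@B1, c@B0, d@B2, e@B3, f@B3} | OUT={a@B4, b@B1, c@B0, d@B2, e@B3, f@B3}
  B3: | IN={a@B4, b@B1, c@B0, d@B2, e@B3, f@B3} | OUT={a@B4, b@B1, c@B0, d@B2, e@B3, f@B3}
  B4: | IN={a@B4, b@B1, c@B0, d@B2, e@B3, f@B3} | OUT={a@B4, b@B1, c@B0, d@B2, e@B3, f@B3}
  B5: | IN={a@B4, b@B1, c@B0, d@B2, e@B3, f@B3} | OUT={a@B4, b@B1, c@B0, d@B5, e@B3, f@B3}
  B6: | IN={a@B4, b@B1, c@B0, d@B5, e@B3, f@B3} | OUT={a@B4, b@B1, c@B6, d@B5, e@B3, f@B6}

Merge at B6: IN[B6] = OUT[B5] = {a@B4, b@B1, c@B0, d@B5, e@B3, f@B3}
Applying B6's transfer function to that IN value gives OUT[B6] (row B6 above).

Answer: {a@B4, b@B1, c@B6, d@B5, e@B3, f@B6}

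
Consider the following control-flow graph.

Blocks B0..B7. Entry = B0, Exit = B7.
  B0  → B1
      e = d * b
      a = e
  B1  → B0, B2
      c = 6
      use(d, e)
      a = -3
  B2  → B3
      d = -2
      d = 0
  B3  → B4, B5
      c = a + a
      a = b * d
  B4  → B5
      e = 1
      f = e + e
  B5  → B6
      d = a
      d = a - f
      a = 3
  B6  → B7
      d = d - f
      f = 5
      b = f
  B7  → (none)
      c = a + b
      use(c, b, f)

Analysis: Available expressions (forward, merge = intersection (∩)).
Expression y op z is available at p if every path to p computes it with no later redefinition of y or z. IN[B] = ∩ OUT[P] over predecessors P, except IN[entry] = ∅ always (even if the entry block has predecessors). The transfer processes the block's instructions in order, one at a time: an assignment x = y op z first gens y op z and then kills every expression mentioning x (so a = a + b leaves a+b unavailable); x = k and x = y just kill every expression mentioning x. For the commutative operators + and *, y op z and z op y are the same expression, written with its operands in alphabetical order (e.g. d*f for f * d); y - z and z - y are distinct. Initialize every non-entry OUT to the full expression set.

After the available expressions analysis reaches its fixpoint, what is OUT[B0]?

Fixpoint table:
  B0:  IN={}  OUT={b*d}
  B1:  IN={b*d}  OUT={b*d}
  B2:  IN={b*d}  OUT={}
  B3:  IN={}  OUT={b*d}
  B4:  IN={b*d}  OUT={b*d, e+e}
  B5:  IN={b*d}  OUT={}
  B6:  IN={}  OUT={}
  B7:  IN={}  OUT={a+b}

Merge at B0 (entry node, so the boundary value {} is joined with the incoming edge(s)): IN[B0] = {} ∩ OUT[B1] = {}
Applying B0's transfer function to that IN value gives OUT[B0] (row B0 above).

Answer: {b*d}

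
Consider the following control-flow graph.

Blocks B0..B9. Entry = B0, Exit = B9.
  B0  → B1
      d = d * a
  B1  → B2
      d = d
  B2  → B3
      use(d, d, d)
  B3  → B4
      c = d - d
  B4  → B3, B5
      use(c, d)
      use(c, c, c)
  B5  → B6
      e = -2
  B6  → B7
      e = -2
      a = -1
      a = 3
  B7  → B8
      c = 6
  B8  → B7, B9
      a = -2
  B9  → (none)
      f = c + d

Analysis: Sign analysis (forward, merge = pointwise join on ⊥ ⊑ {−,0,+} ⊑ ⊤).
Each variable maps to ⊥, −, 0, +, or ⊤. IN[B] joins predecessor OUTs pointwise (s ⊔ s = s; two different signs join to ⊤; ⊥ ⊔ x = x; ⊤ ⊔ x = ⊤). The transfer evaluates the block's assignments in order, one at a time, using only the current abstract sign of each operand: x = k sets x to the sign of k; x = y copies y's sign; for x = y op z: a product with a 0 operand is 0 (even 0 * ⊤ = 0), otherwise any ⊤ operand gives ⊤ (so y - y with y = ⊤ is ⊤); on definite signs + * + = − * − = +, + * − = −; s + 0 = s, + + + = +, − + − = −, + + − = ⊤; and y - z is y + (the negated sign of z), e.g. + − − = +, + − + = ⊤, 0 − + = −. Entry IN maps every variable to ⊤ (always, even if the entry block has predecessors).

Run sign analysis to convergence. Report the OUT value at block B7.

Answer: {a: ⊤, b: ⊤, c: +, d: ⊤, e: -, f: ⊤}

Trace:
Converged values:
  B0:   IN=(all ⊤)   OUT=(all ⊤)
  B1:   IN=(all ⊤)   OUT=(all ⊤)
  B2:   IN=(all ⊤)   OUT=(all ⊤)
  B3:   IN=(all ⊤)   OUT=(all ⊤)
  B4:   IN=(all ⊤)   OUT=(all ⊤)
  B5:   IN=(all ⊤)   OUT={e:-; rest ⊤}
  B6:   IN={e:-; rest ⊤}   OUT={a:+, e:-; rest ⊤}
  B7:   IN={e:-; rest ⊤}   OUT={c:+, e:-; rest ⊤}
  B8:   IN={c:+, e:-; rest ⊤}   OUT={a:-, c:+, e:-; rest ⊤}
  B9:   IN={a:-, c:+, e:-; rest ⊤}   OUT={a:-, c:+, e:-; rest ⊤}

Merge at B7: IN[B7] = OUT[B6] ⊔ OUT[B8] = {a: ⊤, b: ⊤, c: ⊤, d: ⊤, e: -, f: ⊤}
Applying B7's transfer function to that IN value gives OUT[B7] (row B7 above).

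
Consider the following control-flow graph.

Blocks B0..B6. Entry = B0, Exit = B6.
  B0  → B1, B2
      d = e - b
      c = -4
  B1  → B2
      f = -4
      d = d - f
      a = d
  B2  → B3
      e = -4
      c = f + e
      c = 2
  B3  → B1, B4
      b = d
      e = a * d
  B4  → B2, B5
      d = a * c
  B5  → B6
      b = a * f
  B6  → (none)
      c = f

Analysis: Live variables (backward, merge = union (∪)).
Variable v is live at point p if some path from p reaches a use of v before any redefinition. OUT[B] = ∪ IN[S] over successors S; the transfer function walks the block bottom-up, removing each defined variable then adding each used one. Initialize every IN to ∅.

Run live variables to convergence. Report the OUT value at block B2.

Answer: {a, c, d, f}

Derivation:
Per-block solution:
  B0: | IN={a, b, e, f} | OUT={a, d, f}
  B1: | IN={d} | OUT={a, d, f}
  B2: | IN={a, d, f} | OUT={a, c, d, f}
  B3: | IN={a, c, d, f} | OUT={a, c, d, f}
  B4: | IN={a, c, f} | OUT={a, d, f}
  B5: | IN={a, f} | OUT={f}
  B6: | IN={f} | OUT={}

Merge at B2: OUT[B2] = IN[B3] = {a, c, d, f}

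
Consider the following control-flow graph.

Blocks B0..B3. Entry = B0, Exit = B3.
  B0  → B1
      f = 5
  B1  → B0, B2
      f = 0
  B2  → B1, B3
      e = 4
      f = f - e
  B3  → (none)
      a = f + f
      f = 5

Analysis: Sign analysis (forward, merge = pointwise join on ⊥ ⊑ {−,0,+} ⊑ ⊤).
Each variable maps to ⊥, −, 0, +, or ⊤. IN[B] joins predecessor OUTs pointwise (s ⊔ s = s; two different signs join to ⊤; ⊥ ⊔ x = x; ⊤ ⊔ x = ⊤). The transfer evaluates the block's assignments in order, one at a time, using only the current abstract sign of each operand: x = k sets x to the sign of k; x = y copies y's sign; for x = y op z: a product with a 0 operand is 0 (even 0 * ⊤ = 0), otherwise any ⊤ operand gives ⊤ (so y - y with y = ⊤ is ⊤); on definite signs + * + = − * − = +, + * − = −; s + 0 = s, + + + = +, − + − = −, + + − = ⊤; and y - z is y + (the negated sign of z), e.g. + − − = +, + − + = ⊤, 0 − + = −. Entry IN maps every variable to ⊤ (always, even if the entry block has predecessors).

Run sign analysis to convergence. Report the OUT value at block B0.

Answer: {a: ⊤, b: ⊤, c: ⊤, d: ⊤, e: ⊤, f: +}

Trace:
Per-block solution:
  B0:   IN=(all ⊤)   OUT={f:+; rest ⊤}
  B1:   IN=(all ⊤)   OUT={f:0; rest ⊤}
  B2:   IN={f:0; rest ⊤}   OUT={e:+, f:-; rest ⊤}
  B3:   IN={e:+, f:-; rest ⊤}   OUT={a:-, e:+, f:+; rest ⊤}

Merge at B0 (entry node, so the boundary value (all ⊤) is joined with the incoming edge(s)): IN[B0] = (all ⊤) ⊔ OUT[B1] = {a: ⊤, b: ⊤, c: ⊤, d: ⊤, e: ⊤, f: ⊤}
Applying B0's transfer function to that IN value gives OUT[B0] (row B0 above).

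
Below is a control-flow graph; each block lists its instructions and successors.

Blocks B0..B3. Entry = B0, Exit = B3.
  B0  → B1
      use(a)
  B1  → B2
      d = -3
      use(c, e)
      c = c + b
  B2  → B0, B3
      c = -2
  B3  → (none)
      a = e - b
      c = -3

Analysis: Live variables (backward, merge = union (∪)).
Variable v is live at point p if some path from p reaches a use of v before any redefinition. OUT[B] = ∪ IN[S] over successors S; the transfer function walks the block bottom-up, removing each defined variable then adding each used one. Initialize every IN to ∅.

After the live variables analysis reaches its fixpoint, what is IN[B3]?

Answer: {b, e}

Working:
Converged values:
  B0:  IN={a, b, c, e}  OUT={a, b, c, e}
  B1:  IN={a, b, c, e}  OUT={a, b, e}
  B2:  IN={a, b, e}  OUT={a, b, c, e}
  B3:  IN={b, e}  OUT={}

B3 is the boundary node: OUT[B3] = {}
Applying B3's transfer function to that OUT value gives IN[B3] (row B3 above).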